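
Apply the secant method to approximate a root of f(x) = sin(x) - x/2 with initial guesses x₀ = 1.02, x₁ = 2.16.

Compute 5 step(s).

f(x) = sin(x) - x/2
x₀ = 1.02, x₁ = 2.16

Secant formula: x_{n+1} = x_n - f(x_n)(x_n - x_{n-1})/(f(x_n) - f(x_{n-1}))

Iteration 1:
  f(1.020000) = 0.342108
  f(2.160000) = -0.248617
  x_2 = 2.160000 - (-0.248617)×(2.160000 - 1.020000)/(-0.248617 - 0.342108)
       = 1.680211
Iteration 2:
  f(2.160000) = -0.248617
  f(1.680211) = 0.153914
  x_3 = 1.680211 - 0.153914×(1.680211 - 2.160000)/(0.153914 - (-0.248617))
       = 1.863667
Iteration 3:
  f(1.680211) = 0.153914
  f(1.863667) = 0.025586
  x_4 = 1.863667 - 0.025586×(1.863667 - 1.680211)/(0.025586 - 0.153914)
       = 1.900243
Iteration 4:
  f(1.863667) = 0.025586
  f(1.900243) = -0.003900
  x_5 = 1.900243 - (-0.003900)×(1.900243 - 1.863667)/(-0.003900 - 0.025586)
       = 1.895405
Iteration 5:
  f(1.900243) = -0.003900
  f(1.895405) = 0.000073
  x_6 = 1.895405 - 0.000073×(1.895405 - 1.900243)/(0.000073 - (-0.003900))
       = 1.895494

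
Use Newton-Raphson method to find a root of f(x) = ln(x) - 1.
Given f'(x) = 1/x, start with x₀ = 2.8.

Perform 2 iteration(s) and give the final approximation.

f(x) = ln(x) - 1
f'(x) = 1/x
x₀ = 2.8

Newton-Raphson formula: x_{n+1} = x_n - f(x_n)/f'(x_n)

Iteration 1:
  f(2.800000) = 0.029619
  f'(2.800000) = 0.357143
  x_1 = 2.800000 - 0.029619/0.357143 = 2.717066
Iteration 2:
  f(2.717066) = -0.000448
  f'(2.717066) = 0.368044
  x_2 = 2.717066 - (-0.000448)/0.368044 = 2.718282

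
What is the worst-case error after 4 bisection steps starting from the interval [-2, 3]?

Bisection error bound: |error| ≤ (b-a)/2^n
|error| ≤ (3 - (-2))/2^4 = 5/2^4
|error| ≤ 0.3125000000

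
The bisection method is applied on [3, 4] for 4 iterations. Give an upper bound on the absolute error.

Bisection error bound: |error| ≤ (b-a)/2^n
|error| ≤ (4 - 3)/2^4 = 1/2^4
|error| ≤ 0.0625000000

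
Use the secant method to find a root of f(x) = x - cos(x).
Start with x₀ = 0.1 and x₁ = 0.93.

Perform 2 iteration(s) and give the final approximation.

f(x) = x - cos(x)
x₀ = 0.1, x₁ = 0.93

Secant formula: x_{n+1} = x_n - f(x_n)(x_n - x_{n-1})/(f(x_n) - f(x_{n-1}))

Iteration 1:
  f(0.100000) = -0.895004
  f(0.930000) = 0.332166
  x_2 = 0.930000 - 0.332166×(0.930000 - 0.100000)/(0.332166 - (-0.895004))
       = 0.705339
Iteration 2:
  f(0.930000) = 0.332166
  f(0.705339) = -0.056054
  x_3 = 0.705339 - (-0.056054)×(0.705339 - 0.930000)/(-0.056054 - 0.332166)
       = 0.737777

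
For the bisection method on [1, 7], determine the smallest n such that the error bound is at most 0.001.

We need (b-a)/2^n ≤ 0.001
(7 - 1)/2^n ≤ 0.001
6/2^n ≤ 0.001
2^n ≥ 6000
n ≥ log₂(6000) = 12.55
n ≥ 13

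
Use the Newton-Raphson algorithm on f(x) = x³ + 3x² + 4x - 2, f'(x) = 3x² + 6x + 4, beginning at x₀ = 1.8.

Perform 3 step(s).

f(x) = x³ + 3x² + 4x - 2
f'(x) = 3x² + 6x + 4
x₀ = 1.8

Newton-Raphson formula: x_{n+1} = x_n - f(x_n)/f'(x_n)

Iteration 1:
  f(1.800000) = 20.752000
  f'(1.800000) = 24.520000
  x_1 = 1.800000 - 20.752000/24.520000 = 0.953670
Iteration 2:
  f(0.953670) = 5.410495
  f'(0.953670) = 12.450485
  x_2 = 0.953670 - 5.410495/12.450485 = 0.519109
Iteration 3:
  f(0.519109) = 1.024749
  f'(0.519109) = 7.923081
  x_3 = 0.519109 - 1.024749/7.923081 = 0.389772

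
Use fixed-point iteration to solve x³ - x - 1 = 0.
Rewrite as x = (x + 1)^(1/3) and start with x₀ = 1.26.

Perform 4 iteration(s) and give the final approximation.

Equation: x³ - x - 1 = 0
Fixed-point form: x = (x + 1)^(1/3)
x₀ = 1.26

x_1 = g(1.260000) = 1.312309
x_2 = g(1.312309) = 1.322357
x_3 = g(1.322357) = 1.324269
x_4 = g(1.324269) = 1.324633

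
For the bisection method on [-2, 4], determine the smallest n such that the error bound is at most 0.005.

We need (b-a)/2^n ≤ 0.005
(4 - (-2))/2^n ≤ 0.005
6/2^n ≤ 0.005
2^n ≥ 1200
n ≥ log₂(1200) = 10.23
n ≥ 11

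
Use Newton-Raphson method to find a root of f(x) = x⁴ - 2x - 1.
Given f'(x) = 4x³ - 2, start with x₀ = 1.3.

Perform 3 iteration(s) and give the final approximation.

f(x) = x⁴ - 2x - 1
f'(x) = 4x³ - 2
x₀ = 1.3

Newton-Raphson formula: x_{n+1} = x_n - f(x_n)/f'(x_n)

Iteration 1:
  f(1.300000) = -0.743900
  f'(1.300000) = 6.788000
  x_1 = 1.300000 - (-0.743900)/6.788000 = 1.409590
Iteration 2:
  f(1.409590) = 0.128771
  f'(1.409590) = 9.203116
  x_2 = 1.409590 - 0.128771/9.203116 = 1.395598
Iteration 3:
  f(1.395598) = 0.002319
  f'(1.395598) = 8.872799
  x_3 = 1.395598 - 0.002319/8.872799 = 1.395337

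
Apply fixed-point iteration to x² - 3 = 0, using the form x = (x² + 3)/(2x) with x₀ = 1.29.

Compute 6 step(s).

Equation: x² - 3 = 0
Fixed-point form: x = (x² + 3)/(2x)
x₀ = 1.29

x_1 = g(1.290000) = 1.807791
x_2 = g(1.807791) = 1.733637
x_3 = g(1.733637) = 1.732052
x_4 = g(1.732052) = 1.732051
x_5 = g(1.732051) = 1.732051
x_6 = g(1.732051) = 1.732051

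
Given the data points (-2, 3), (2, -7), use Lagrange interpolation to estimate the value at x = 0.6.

Lagrange interpolation formula:
P(x) = Σ yᵢ × Lᵢ(x)
where Lᵢ(x) = Π_{j≠i} (x - xⱼ)/(xᵢ - xⱼ)

L_0(0.6) = (0.6 - 2)/(-2 - 2) = 0.350000
L_1(0.6) = (0.6 - (-2))/(2 - (-2)) = 0.650000

P(0.6) = 3×L_0(0.6) + (-7)×L_1(0.6)
P(0.6) = -3.500000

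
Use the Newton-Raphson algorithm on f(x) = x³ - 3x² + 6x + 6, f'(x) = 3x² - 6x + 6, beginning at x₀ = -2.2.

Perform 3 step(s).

f(x) = x³ - 3x² + 6x + 6
f'(x) = 3x² - 6x + 6
x₀ = -2.2

Newton-Raphson formula: x_{n+1} = x_n - f(x_n)/f'(x_n)

Iteration 1:
  f(-2.200000) = -32.368000
  f'(-2.200000) = 33.720000
  x_1 = -2.200000 - (-32.368000)/33.720000 = -1.240095
Iteration 2:
  f(-1.240095) = -7.961137
  f'(-1.240095) = 18.054075
  x_2 = -1.240095 - (-7.961137)/18.054075 = -0.799134
Iteration 3:
  f(-0.799134) = -1.220991
  f'(-0.799134) = 12.710652
  x_3 = -0.799134 - (-1.220991)/12.710652 = -0.703074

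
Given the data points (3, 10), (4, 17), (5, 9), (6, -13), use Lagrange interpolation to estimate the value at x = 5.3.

Lagrange interpolation formula:
P(x) = Σ yᵢ × Lᵢ(x)
where Lᵢ(x) = Π_{j≠i} (x - xⱼ)/(xᵢ - xⱼ)

L_0(5.3) = (5.3 - 4)/(3 - 4) × (5.3 - 5)/(3 - 5) × (5.3 - 6)/(3 - 6) = 0.045500
L_1(5.3) = (5.3 - 3)/(4 - 3) × (5.3 - 5)/(4 - 5) × (5.3 - 6)/(4 - 6) = -0.241500
L_2(5.3) = (5.3 - 3)/(5 - 3) × (5.3 - 4)/(5 - 4) × (5.3 - 6)/(5 - 6) = 1.046500
L_3(5.3) = (5.3 - 3)/(6 - 3) × (5.3 - 4)/(6 - 4) × (5.3 - 5)/(6 - 5) = 0.149500

P(5.3) = 10×L_0(5.3) + 17×L_1(5.3) + 9×L_2(5.3) + (-13)×L_3(5.3)
P(5.3) = 3.824500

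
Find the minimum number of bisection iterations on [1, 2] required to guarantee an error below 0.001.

We need (b-a)/2^n ≤ 0.001
(2 - 1)/2^n ≤ 0.001
1/2^n ≤ 0.001
2^n ≥ 1000
n ≥ log₂(1000) = 9.97
n ≥ 10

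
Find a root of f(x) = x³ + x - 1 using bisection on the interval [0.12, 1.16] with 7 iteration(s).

f(x) = x³ + x - 1
Initial interval: [0.12, 1.16]

Iteration 1:
  c_1 = (0.120000 + 1.160000)/2 = 0.640000
  f(c_1) = f(0.640000) = -0.097856
  f(a) × f(c) ≥ 0, new interval: [0.640000, 1.160000]
Iteration 2:
  c_2 = (0.640000 + 1.160000)/2 = 0.900000
  f(c_2) = f(0.900000) = 0.629000
  f(a) × f(c) < 0, new interval: [0.640000, 0.900000]
Iteration 3:
  c_3 = (0.640000 + 0.900000)/2 = 0.770000
  f(c_3) = f(0.770000) = 0.226533
  f(a) × f(c) < 0, new interval: [0.640000, 0.770000]
Iteration 4:
  c_4 = (0.640000 + 0.770000)/2 = 0.705000
  f(c_4) = f(0.705000) = 0.055403
  f(a) × f(c) < 0, new interval: [0.640000, 0.705000]
Iteration 5:
  c_5 = (0.640000 + 0.705000)/2 = 0.672500
  f(c_5) = f(0.672500) = -0.023358
  f(a) × f(c) ≥ 0, new interval: [0.672500, 0.705000]
Iteration 6:
  c_6 = (0.672500 + 0.705000)/2 = 0.688750
  f(c_6) = f(0.688750) = 0.015477
  f(a) × f(c) < 0, new interval: [0.672500, 0.688750]
Iteration 7:
  c_7 = (0.672500 + 0.688750)/2 = 0.680625
  f(c_7) = f(0.680625) = -0.004075
  f(a) × f(c) ≥ 0, new interval: [0.680625, 0.688750]

After 7 iteration(s), the approximation is c_7 = 0.680625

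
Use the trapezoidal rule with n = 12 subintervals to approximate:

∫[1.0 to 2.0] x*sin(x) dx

f(x) = x*sin(x)
a = 1.0, b = 2.0, n = 12
h = (b - a)/n = 0.083333

Trapezoidal rule: (h/2)[f(x₀) + 2f(x₁) + 2f(x₂) + ... + f(xₙ)]

x_0 = 1.0000, f(x_0) = 0.841471, coefficient = 1
x_1 = 1.0833, f(x_1) = 0.957151, coefficient = 2
x_2 = 1.1667, f(x_2) = 1.072686, coefficient = 2
x_3 = 1.2500, f(x_3) = 1.186231, coefficient = 2
x_4 = 1.3333, f(x_4) = 1.295917, coefficient = 2
x_5 = 1.4167, f(x_5) = 1.399873, coefficient = 2
x_6 = 1.5000, f(x_6) = 1.496242, coefficient = 2
x_7 = 1.5833, f(x_7) = 1.583209, coefficient = 2
x_8 = 1.6667, f(x_8) = 1.659013, coefficient = 2
x_9 = 1.7500, f(x_9) = 1.721975, coefficient = 2
x_10 = 1.8333, f(x_10) = 1.770514, coefficient = 2
x_11 = 1.9167, f(x_11) = 1.803163, coefficient = 2
x_12 = 2.0000, f(x_12) = 1.818595, coefficient = 1

I ≈ (0.083333/2) × 34.552014 = 1.439667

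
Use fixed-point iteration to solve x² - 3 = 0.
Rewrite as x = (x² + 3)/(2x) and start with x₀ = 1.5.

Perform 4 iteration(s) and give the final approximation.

Equation: x² - 3 = 0
Fixed-point form: x = (x² + 3)/(2x)
x₀ = 1.5

x_1 = g(1.500000) = 1.750000
x_2 = g(1.750000) = 1.732143
x_3 = g(1.732143) = 1.732051
x_4 = g(1.732051) = 1.732051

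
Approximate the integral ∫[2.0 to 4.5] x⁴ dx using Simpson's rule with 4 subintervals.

f(x) = x⁴
a = 2.0, b = 4.5, n = 4
h = (b - a)/n = 0.625000

Simpson's rule: (h/3)[f(x₀) + 4f(x₁) + 2f(x₂) + ... + f(xₙ)]

x_0 = 2.0000, f(x_0) = 16.000000, coefficient = 1
x_1 = 2.6250, f(x_1) = 47.480713, coefficient = 4
x_2 = 3.2500, f(x_2) = 111.566406, coefficient = 2
x_3 = 3.8750, f(x_3) = 225.468994, coefficient = 4
x_4 = 4.5000, f(x_4) = 410.062500, coefficient = 1

I ≈ (0.625000/3) × 1740.994141 = 362.707113
Exact value: 362.656250
Error: 0.050863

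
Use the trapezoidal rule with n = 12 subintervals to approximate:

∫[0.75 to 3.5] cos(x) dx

f(x) = cos(x)
a = 0.75, b = 3.5, n = 12
h = (b - a)/n = 0.229167

Trapezoidal rule: (h/2)[f(x₀) + 2f(x₁) + 2f(x₂) + ... + f(xₙ)]

x_0 = 0.7500, f(x_0) = 0.731689, coefficient = 1
x_1 = 0.9792, f(x_1) = 0.557714, coefficient = 2
x_2 = 1.2083, f(x_2) = 0.354578, coefficient = 2
x_3 = 1.4375, f(x_3) = 0.132902, coefficient = 2
x_4 = 1.6667, f(x_4) = -0.095724, coefficient = 2
x_5 = 1.8958, f(x_5) = -0.319344, coefficient = 2
x_6 = 2.1250, f(x_6) = -0.526266, coefficient = 2
x_7 = 2.3542, f(x_7) = -0.705671, coefficient = 2
x_8 = 2.5833, f(x_8) = -0.848178, coefficient = 2
x_9 = 2.8125, f(x_9) = -0.946336, coefficient = 2
x_10 = 3.0417, f(x_10) = -0.995012, coefficient = 2
x_11 = 3.2708, f(x_11) = -0.991660, coefficient = 2
x_12 = 3.5000, f(x_12) = -0.936457, coefficient = 1

I ≈ (0.229167/2) × -8.970761 = -1.027900
Exact value: -1.032422
Error: 0.004522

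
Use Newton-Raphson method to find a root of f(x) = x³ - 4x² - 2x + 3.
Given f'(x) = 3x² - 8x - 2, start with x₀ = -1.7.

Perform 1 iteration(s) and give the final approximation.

f(x) = x³ - 4x² - 2x + 3
f'(x) = 3x² - 8x - 2
x₀ = -1.7

Newton-Raphson formula: x_{n+1} = x_n - f(x_n)/f'(x_n)

Iteration 1:
  f(-1.700000) = -10.073000
  f'(-1.700000) = 20.270000
  x_1 = -1.700000 - (-10.073000)/20.270000 = -1.203059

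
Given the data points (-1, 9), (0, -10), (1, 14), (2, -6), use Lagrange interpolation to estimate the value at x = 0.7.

Lagrange interpolation formula:
P(x) = Σ yᵢ × Lᵢ(x)
where Lᵢ(x) = Π_{j≠i} (x - xⱼ)/(xᵢ - xⱼ)

L_0(0.7) = (0.7 - 0)/(-1 - 0) × (0.7 - 1)/(-1 - 1) × (0.7 - 2)/(-1 - 2) = -0.045500
L_1(0.7) = (0.7 - (-1))/(0 - (-1)) × (0.7 - 1)/(0 - 1) × (0.7 - 2)/(0 - 2) = 0.331500
L_2(0.7) = (0.7 - (-1))/(1 - (-1)) × (0.7 - 0)/(1 - 0) × (0.7 - 2)/(1 - 2) = 0.773500
L_3(0.7) = (0.7 - (-1))/(2 - (-1)) × (0.7 - 0)/(2 - 0) × (0.7 - 1)/(2 - 1) = -0.059500

P(0.7) = 9×L_0(0.7) + (-10)×L_1(0.7) + 14×L_2(0.7) + (-6)×L_3(0.7)
P(0.7) = 7.461500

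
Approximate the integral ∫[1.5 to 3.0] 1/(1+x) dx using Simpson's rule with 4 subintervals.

f(x) = 1/(1+x)
a = 1.5, b = 3.0, n = 4
h = (b - a)/n = 0.375000

Simpson's rule: (h/3)[f(x₀) + 4f(x₁) + 2f(x₂) + ... + f(xₙ)]

x_0 = 1.5000, f(x_0) = 0.400000, coefficient = 1
x_1 = 1.8750, f(x_1) = 0.347826, coefficient = 4
x_2 = 2.2500, f(x_2) = 0.307692, coefficient = 2
x_3 = 2.6250, f(x_3) = 0.275862, coefficient = 4
x_4 = 3.0000, f(x_4) = 0.250000, coefficient = 1

I ≈ (0.375000/3) × 3.760137 = 0.470017
Exact value: 0.470004
Error: 0.000014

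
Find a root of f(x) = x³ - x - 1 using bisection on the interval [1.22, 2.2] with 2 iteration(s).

f(x) = x³ - x - 1
Initial interval: [1.22, 2.2]

Iteration 1:
  c_1 = (1.220000 + 2.200000)/2 = 1.710000
  f(c_1) = f(1.710000) = 2.290211
  f(a) × f(c) < 0, new interval: [1.220000, 1.710000]
Iteration 2:
  c_2 = (1.220000 + 1.710000)/2 = 1.465000
  f(c_2) = f(1.465000) = 0.679220
  f(a) × f(c) < 0, new interval: [1.220000, 1.465000]

After 2 iteration(s), the approximation is c_2 = 1.465000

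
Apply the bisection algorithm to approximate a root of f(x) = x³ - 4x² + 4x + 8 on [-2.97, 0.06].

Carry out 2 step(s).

f(x) = x³ - 4x² + 4x + 8
Initial interval: [-2.97, 0.06]

Iteration 1:
  c_1 = (-2.970000 + 0.060000)/2 = -1.455000
  f(c_1) = f(-1.455000) = -9.368371
  f(a) × f(c) ≥ 0, new interval: [-1.455000, 0.060000]
Iteration 2:
  c_2 = (-1.455000 + 0.060000)/2 = -0.697500
  f(c_2) = f(-0.697500) = 2.924637
  f(a) × f(c) < 0, new interval: [-1.455000, -0.697500]

After 2 iteration(s), the approximation is c_2 = -0.697500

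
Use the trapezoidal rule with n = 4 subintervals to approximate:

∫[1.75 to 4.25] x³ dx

f(x) = x³
a = 1.75, b = 4.25, n = 4
h = (b - a)/n = 0.625000

Trapezoidal rule: (h/2)[f(x₀) + 2f(x₁) + 2f(x₂) + ... + f(xₙ)]

x_0 = 1.7500, f(x_0) = 5.359375, coefficient = 1
x_1 = 2.3750, f(x_1) = 13.396484, coefficient = 2
x_2 = 3.0000, f(x_2) = 27.000000, coefficient = 2
x_3 = 3.6250, f(x_3) = 47.634766, coefficient = 2
x_4 = 4.2500, f(x_4) = 76.765625, coefficient = 1

I ≈ (0.625000/2) × 258.187500 = 80.683594
Exact value: 79.218750
Error: 1.464844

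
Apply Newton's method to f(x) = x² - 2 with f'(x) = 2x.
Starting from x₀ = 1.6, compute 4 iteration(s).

f(x) = x² - 2
f'(x) = 2x
x₀ = 1.6

Newton-Raphson formula: x_{n+1} = x_n - f(x_n)/f'(x_n)

Iteration 1:
  f(1.600000) = 0.560000
  f'(1.600000) = 3.200000
  x_1 = 1.600000 - 0.560000/3.200000 = 1.425000
Iteration 2:
  f(1.425000) = 0.030625
  f'(1.425000) = 2.850000
  x_2 = 1.425000 - 0.030625/2.850000 = 1.414254
Iteration 3:
  f(1.414254) = 0.000115
  f'(1.414254) = 2.828509
  x_3 = 1.414254 - 0.000115/2.828509 = 1.414214
Iteration 4:
  f(1.414214) = 0.000000
  f'(1.414214) = 2.828427
  x_4 = 1.414214 - 0.000000/2.828427 = 1.414214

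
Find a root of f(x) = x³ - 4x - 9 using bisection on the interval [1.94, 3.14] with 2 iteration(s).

f(x) = x³ - 4x - 9
Initial interval: [1.94, 3.14]

Iteration 1:
  c_1 = (1.940000 + 3.140000)/2 = 2.540000
  f(c_1) = f(2.540000) = -2.772936
  f(a) × f(c) ≥ 0, new interval: [2.540000, 3.140000]
Iteration 2:
  c_2 = (2.540000 + 3.140000)/2 = 2.840000
  f(c_2) = f(2.840000) = 2.546304
  f(a) × f(c) < 0, new interval: [2.540000, 2.840000]

After 2 iteration(s), the approximation is c_2 = 2.840000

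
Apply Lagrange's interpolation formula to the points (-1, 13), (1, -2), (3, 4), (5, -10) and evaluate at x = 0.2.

Lagrange interpolation formula:
P(x) = Σ yᵢ × Lᵢ(x)
where Lᵢ(x) = Π_{j≠i} (x - xⱼ)/(xᵢ - xⱼ)

L_0(0.2) = (0.2 - 1)/(-1 - 1) × (0.2 - 3)/(-1 - 3) × (0.2 - 5)/(-1 - 5) = 0.224000
L_1(0.2) = (0.2 - (-1))/(1 - (-1)) × (0.2 - 3)/(1 - 3) × (0.2 - 5)/(1 - 5) = 1.008000
L_2(0.2) = (0.2 - (-1))/(3 - (-1)) × (0.2 - 1)/(3 - 1) × (0.2 - 5)/(3 - 5) = -0.288000
L_3(0.2) = (0.2 - (-1))/(5 - (-1)) × (0.2 - 1)/(5 - 1) × (0.2 - 3)/(5 - 3) = 0.056000

P(0.2) = 13×L_0(0.2) + (-2)×L_1(0.2) + 4×L_2(0.2) + (-10)×L_3(0.2)
P(0.2) = -0.816000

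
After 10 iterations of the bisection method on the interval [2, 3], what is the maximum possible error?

Bisection error bound: |error| ≤ (b-a)/2^n
|error| ≤ (3 - 2)/2^10 = 1/2^10
|error| ≤ 0.0009765625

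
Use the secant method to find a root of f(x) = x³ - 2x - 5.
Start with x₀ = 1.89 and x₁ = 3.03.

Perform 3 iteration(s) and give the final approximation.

f(x) = x³ - 2x - 5
x₀ = 1.89, x₁ = 3.03

Secant formula: x_{n+1} = x_n - f(x_n)(x_n - x_{n-1})/(f(x_n) - f(x_{n-1}))

Iteration 1:
  f(1.890000) = -2.028731
  f(3.030000) = 16.758127
  x_2 = 3.030000 - 16.758127×(3.030000 - 1.890000)/(16.758127 - (-2.028731))
       = 2.013105
Iteration 2:
  f(3.030000) = 16.758127
  f(2.013105) = -0.867919
  x_3 = 2.013105 - (-0.867919)×(2.013105 - 3.030000)/(-0.867919 - 16.758127)
       = 2.063177
Iteration 3:
  f(2.013105) = -0.867919
  f(2.063177) = -0.344025
  x_4 = 2.063177 - (-0.344025)×(2.063177 - 2.013105)/(-0.344025 - (-0.867919))
       = 2.096059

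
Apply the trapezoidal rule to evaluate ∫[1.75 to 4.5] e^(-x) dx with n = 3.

f(x) = e^(-x)
a = 1.75, b = 4.5, n = 3
h = (b - a)/n = 0.916667

Trapezoidal rule: (h/2)[f(x₀) + 2f(x₁) + 2f(x₂) + ... + f(xₙ)]

x_0 = 1.7500, f(x_0) = 0.173774, coefficient = 1
x_1 = 2.6667, f(x_1) = 0.069483, coefficient = 2
x_2 = 3.5833, f(x_2) = 0.027783, coefficient = 2
x_3 = 4.5000, f(x_3) = 0.011109, coefficient = 1

I ≈ (0.916667/2) × 0.379416 = 0.173899
Exact value: 0.162665
Error: 0.011234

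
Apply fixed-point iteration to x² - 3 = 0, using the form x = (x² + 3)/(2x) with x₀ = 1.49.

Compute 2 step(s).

Equation: x² - 3 = 0
Fixed-point form: x = (x² + 3)/(2x)
x₀ = 1.49

x_1 = g(1.490000) = 1.751711
x_2 = g(1.751711) = 1.732161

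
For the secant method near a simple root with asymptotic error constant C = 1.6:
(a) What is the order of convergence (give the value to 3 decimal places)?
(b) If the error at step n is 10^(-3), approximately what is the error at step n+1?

(a) Secant method has superlinear convergence with order φ = (1+√5)/2 ≈ 1.618.
    This means |e_{n+1}| ≈ C|e_n|^1.618.

(b) With |e_n| = 10^(-3) and C = 1.6:
    |e_{n+1}| ≈ 1.6 × (10^(-3))^1.618 = 1.6 × 10^(-4.85)

(a) ≈ 1.618 (golden ratio); (b) |e_{n+1}| ≈ 2.239e-05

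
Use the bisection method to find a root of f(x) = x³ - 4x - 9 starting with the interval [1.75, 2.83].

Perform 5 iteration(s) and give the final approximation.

f(x) = x³ - 4x - 9
Initial interval: [1.75, 2.83]

Iteration 1:
  c_1 = (1.750000 + 2.830000)/2 = 2.290000
  f(c_1) = f(2.290000) = -6.151011
  f(a) × f(c) ≥ 0, new interval: [2.290000, 2.830000]
Iteration 2:
  c_2 = (2.290000 + 2.830000)/2 = 2.560000
  f(c_2) = f(2.560000) = -2.462784
  f(a) × f(c) ≥ 0, new interval: [2.560000, 2.830000]
Iteration 3:
  c_3 = (2.560000 + 2.830000)/2 = 2.695000
  f(c_3) = f(2.695000) = -0.206148
  f(a) × f(c) ≥ 0, new interval: [2.695000, 2.830000]
Iteration 4:
  c_4 = (2.695000 + 2.830000)/2 = 2.762500
  f(c_4) = f(2.762500) = 1.031760
  f(a) × f(c) < 0, new interval: [2.695000, 2.762500]
Iteration 5:
  c_5 = (2.695000 + 2.762500)/2 = 2.728750
  f(c_5) = f(2.728750) = 0.403481
  f(a) × f(c) < 0, new interval: [2.695000, 2.728750]

After 5 iteration(s), the approximation is c_5 = 2.728750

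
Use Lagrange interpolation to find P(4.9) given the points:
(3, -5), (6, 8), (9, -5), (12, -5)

Lagrange interpolation formula:
P(x) = Σ yᵢ × Lᵢ(x)
where Lᵢ(x) = Π_{j≠i} (x - xⱼ)/(xᵢ - xⱼ)

L_0(4.9) = (4.9 - 6)/(3 - 6) × (4.9 - 9)/(3 - 9) × (4.9 - 12)/(3 - 12) = 0.197660
L_1(4.9) = (4.9 - 3)/(6 - 3) × (4.9 - 9)/(6 - 9) × (4.9 - 12)/(6 - 12) = 1.024241
L_2(4.9) = (4.9 - 3)/(9 - 3) × (4.9 - 6)/(9 - 6) × (4.9 - 12)/(9 - 12) = -0.274796
L_3(4.9) = (4.9 - 3)/(12 - 3) × (4.9 - 6)/(12 - 6) × (4.9 - 9)/(12 - 9) = 0.052895

P(4.9) = (-5)×L_0(4.9) + 8×L_1(4.9) + (-5)×L_2(4.9) + (-5)×L_3(4.9)
P(4.9) = 8.315130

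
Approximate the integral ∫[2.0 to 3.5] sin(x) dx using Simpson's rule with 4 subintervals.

f(x) = sin(x)
a = 2.0, b = 3.5, n = 4
h = (b - a)/n = 0.375000

Simpson's rule: (h/3)[f(x₀) + 4f(x₁) + 2f(x₂) + ... + f(xₙ)]

x_0 = 2.0000, f(x_0) = 0.909297, coefficient = 1
x_1 = 2.3750, f(x_1) = 0.693685, coefficient = 4
x_2 = 2.7500, f(x_2) = 0.381661, coefficient = 2
x_3 = 3.1250, f(x_3) = 0.016592, coefficient = 4
x_4 = 3.5000, f(x_4) = -0.350783, coefficient = 1

I ≈ (0.375000/3) × 4.162944 = 0.520368
Exact value: 0.520310
Error: 0.000058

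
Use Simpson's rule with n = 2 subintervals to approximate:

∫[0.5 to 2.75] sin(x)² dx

f(x) = sin(x)²
a = 0.5, b = 2.75, n = 2
h = (b - a)/n = 1.125000

Simpson's rule: (h/3)[f(x₀) + 4f(x₁) + 2f(x₂) + ... + f(xₙ)]

x_0 = 0.5000, f(x_0) = 0.229849, coefficient = 1
x_1 = 1.6250, f(x_1) = 0.997065, coefficient = 4
x_2 = 2.7500, f(x_2) = 0.145665, coefficient = 1

I ≈ (1.125000/3) × 4.363773 = 1.636415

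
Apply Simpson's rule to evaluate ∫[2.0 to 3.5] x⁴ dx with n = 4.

f(x) = x⁴
a = 2.0, b = 3.5, n = 4
h = (b - a)/n = 0.375000

Simpson's rule: (h/3)[f(x₀) + 4f(x₁) + 2f(x₂) + ... + f(xₙ)]

x_0 = 2.0000, f(x_0) = 16.000000, coefficient = 1
x_1 = 2.3750, f(x_1) = 31.816650, coefficient = 4
x_2 = 2.7500, f(x_2) = 57.191406, coefficient = 2
x_3 = 3.1250, f(x_3) = 95.367432, coefficient = 4
x_4 = 3.5000, f(x_4) = 150.062500, coefficient = 1

I ≈ (0.375000/3) × 789.181641 = 98.647705
Exact value: 98.643750
Error: 0.003955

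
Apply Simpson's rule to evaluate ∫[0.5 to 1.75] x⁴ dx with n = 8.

f(x) = x⁴
a = 0.5, b = 1.75, n = 8
h = (b - a)/n = 0.156250

Simpson's rule: (h/3)[f(x₀) + 4f(x₁) + 2f(x₂) + ... + f(xₙ)]

x_0 = 0.5000, f(x_0) = 0.062500, coefficient = 1
x_1 = 0.6562, f(x_1) = 0.185472, coefficient = 4
x_2 = 0.8125, f(x_2) = 0.435806, coefficient = 2
x_3 = 0.9688, f(x_3) = 0.880738, coefficient = 4
x_4 = 1.1250, f(x_4) = 1.601807, coefficient = 2
x_5 = 1.2812, f(x_5) = 2.694856, coefficient = 4
x_6 = 1.4375, f(x_6) = 4.270035, coefficient = 2
x_7 = 1.5938, f(x_7) = 6.451798, coefficient = 4
x_8 = 1.7500, f(x_8) = 9.378906, coefficient = 1

I ≈ (0.156250/3) × 62.908157 = 3.276467
Exact value: 3.276367
Error: 0.000099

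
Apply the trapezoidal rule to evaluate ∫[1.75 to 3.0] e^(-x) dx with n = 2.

f(x) = e^(-x)
a = 1.75, b = 3.0, n = 2
h = (b - a)/n = 0.625000

Trapezoidal rule: (h/2)[f(x₀) + 2f(x₁) + 2f(x₂) + ... + f(xₙ)]

x_0 = 1.7500, f(x_0) = 0.173774, coefficient = 1
x_1 = 2.3750, f(x_1) = 0.093014, coefficient = 2
x_2 = 3.0000, f(x_2) = 0.049787, coefficient = 1

I ≈ (0.625000/2) × 0.409590 = 0.127997
Exact value: 0.123987
Error: 0.004010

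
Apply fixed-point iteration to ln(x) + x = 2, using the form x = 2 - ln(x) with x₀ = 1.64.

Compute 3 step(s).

Equation: ln(x) + x = 2
Fixed-point form: x = 2 - ln(x)
x₀ = 1.64

x_1 = g(1.640000) = 1.505304
x_2 = g(1.505304) = 1.591005
x_3 = g(1.591005) = 1.535634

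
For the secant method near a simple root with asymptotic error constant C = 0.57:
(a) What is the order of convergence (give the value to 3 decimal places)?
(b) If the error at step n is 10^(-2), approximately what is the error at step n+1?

(a) Secant method has superlinear convergence with order φ = (1+√5)/2 ≈ 1.618.
    This means |e_{n+1}| ≈ C|e_n|^1.618.

(b) With |e_n| = 10^(-2) and C = 0.57:
    |e_{n+1}| ≈ 0.57 × (10^(-2))^1.618 = 0.57 × 10^(-3.24)

(a) ≈ 1.618 (golden ratio); (b) |e_{n+1}| ≈ 3.310e-04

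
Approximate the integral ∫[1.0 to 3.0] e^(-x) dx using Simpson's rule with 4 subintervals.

f(x) = e^(-x)
a = 1.0, b = 3.0, n = 4
h = (b - a)/n = 0.500000

Simpson's rule: (h/3)[f(x₀) + 4f(x₁) + 2f(x₂) + ... + f(xₙ)]

x_0 = 1.0000, f(x_0) = 0.367879, coefficient = 1
x_1 = 1.5000, f(x_1) = 0.223130, coefficient = 4
x_2 = 2.0000, f(x_2) = 0.135335, coefficient = 2
x_3 = 2.5000, f(x_3) = 0.082085, coefficient = 4
x_4 = 3.0000, f(x_4) = 0.049787, coefficient = 1

I ≈ (0.500000/3) × 1.909198 = 0.318200
Exact value: 0.318092
Error: 0.000107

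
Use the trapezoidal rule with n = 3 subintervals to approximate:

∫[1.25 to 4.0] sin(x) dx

f(x) = sin(x)
a = 1.25, b = 4.0, n = 3
h = (b - a)/n = 0.916667

Trapezoidal rule: (h/2)[f(x₀) + 2f(x₁) + 2f(x₂) + ... + f(xₙ)]

x_0 = 1.2500, f(x_0) = 0.948985, coefficient = 1
x_1 = 2.1667, f(x_1) = 0.827660, coefficient = 2
x_2 = 3.0833, f(x_2) = 0.058226, coefficient = 2
x_3 = 4.0000, f(x_3) = -0.756802, coefficient = 1

I ≈ (0.916667/2) × 1.963956 = 0.900146
Exact value: 0.968966
Error: 0.068820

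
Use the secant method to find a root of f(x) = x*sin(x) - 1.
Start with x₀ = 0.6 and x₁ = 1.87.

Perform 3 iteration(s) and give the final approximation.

f(x) = x*sin(x) - 1
x₀ = 0.6, x₁ = 1.87

Secant formula: x_{n+1} = x_n - f(x_n)(x_n - x_{n-1})/(f(x_n) - f(x_{n-1}))

Iteration 1:
  f(0.600000) = -0.661215
  f(1.870000) = 0.786919
  x_2 = 1.870000 - 0.786919×(1.870000 - 0.600000)/(0.786919 - (-0.661215))
       = 1.179879
Iteration 2:
  f(1.870000) = 0.786919
  f(1.179879) = 0.090869
  x_3 = 1.179879 - 0.090869×(1.179879 - 1.870000)/(0.090869 - 0.786919)
       = 1.089784
Iteration 3:
  f(1.179879) = 0.090869
  f(1.089784) = -0.033877
  x_4 = 1.089784 - (-0.033877)×(1.089784 - 1.179879)/(-0.033877 - 0.090869)
       = 1.114251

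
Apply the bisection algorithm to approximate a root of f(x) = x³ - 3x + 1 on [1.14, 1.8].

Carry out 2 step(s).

f(x) = x³ - 3x + 1
Initial interval: [1.14, 1.8]

Iteration 1:
  c_1 = (1.140000 + 1.800000)/2 = 1.470000
  f(c_1) = f(1.470000) = -0.233477
  f(a) × f(c) ≥ 0, new interval: [1.470000, 1.800000]
Iteration 2:
  c_2 = (1.470000 + 1.800000)/2 = 1.635000
  f(c_2) = f(1.635000) = 0.465723
  f(a) × f(c) < 0, new interval: [1.470000, 1.635000]

After 2 iteration(s), the approximation is c_2 = 1.635000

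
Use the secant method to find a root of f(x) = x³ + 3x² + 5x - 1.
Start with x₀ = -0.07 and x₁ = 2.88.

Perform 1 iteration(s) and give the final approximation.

f(x) = x³ + 3x² + 5x - 1
x₀ = -0.07, x₁ = 2.88

Secant formula: x_{n+1} = x_n - f(x_n)(x_n - x_{n-1})/(f(x_n) - f(x_{n-1}))

Iteration 1:
  f(-0.070000) = -1.335643
  f(2.880000) = 62.171072
  x_2 = 2.880000 - 62.171072×(2.880000 - (-0.070000))/(62.171072 - (-1.335643))
       = -0.007957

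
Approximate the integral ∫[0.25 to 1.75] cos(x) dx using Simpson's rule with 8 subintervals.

f(x) = cos(x)
a = 0.25, b = 1.75, n = 8
h = (b - a)/n = 0.187500

Simpson's rule: (h/3)[f(x₀) + 4f(x₁) + 2f(x₂) + ... + f(xₙ)]

x_0 = 0.2500, f(x_0) = 0.968912, coefficient = 1
x_1 = 0.4375, f(x_1) = 0.905814, coefficient = 4
x_2 = 0.6250, f(x_2) = 0.810963, coefficient = 2
x_3 = 0.8125, f(x_3) = 0.687686, coefficient = 4
x_4 = 1.0000, f(x_4) = 0.540302, coefficient = 2
x_5 = 1.1875, f(x_5) = 0.373980, coefficient = 4
x_6 = 1.3750, f(x_6) = 0.194548, coefficient = 2
x_7 = 1.5625, f(x_7) = 0.008296, coefficient = 4
x_8 = 1.7500, f(x_8) = -0.178246, coefficient = 1

I ≈ (0.187500/3) × 11.785393 = 0.736587
Exact value: 0.736582
Error: 0.000005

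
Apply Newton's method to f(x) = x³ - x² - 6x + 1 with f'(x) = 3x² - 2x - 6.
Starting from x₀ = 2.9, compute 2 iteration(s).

f(x) = x³ - x² - 6x + 1
f'(x) = 3x² - 2x - 6
x₀ = 2.9

Newton-Raphson formula: x_{n+1} = x_n - f(x_n)/f'(x_n)

Iteration 1:
  f(2.900000) = -0.421000
  f'(2.900000) = 13.430000
  x_1 = 2.900000 - (-0.421000)/13.430000 = 2.931348
Iteration 2:
  f(2.931348) = 0.007597
  f'(2.931348) = 13.915703
  x_2 = 2.931348 - 0.007597/13.915703 = 2.930802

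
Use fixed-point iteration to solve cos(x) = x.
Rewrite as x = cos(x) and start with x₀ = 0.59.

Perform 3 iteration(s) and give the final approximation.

Equation: cos(x) = x
Fixed-point form: x = cos(x)
x₀ = 0.59

x_1 = g(0.590000) = 0.830941
x_2 = g(0.830941) = 0.674181
x_3 = g(0.674181) = 0.781218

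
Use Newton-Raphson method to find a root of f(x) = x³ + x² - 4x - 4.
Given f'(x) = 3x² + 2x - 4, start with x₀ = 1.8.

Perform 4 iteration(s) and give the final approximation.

f(x) = x³ + x² - 4x - 4
f'(x) = 3x² + 2x - 4
x₀ = 1.8

Newton-Raphson formula: x_{n+1} = x_n - f(x_n)/f'(x_n)

Iteration 1:
  f(1.800000) = -2.128000
  f'(1.800000) = 9.320000
  x_1 = 1.800000 - (-2.128000)/9.320000 = 2.028326
Iteration 2:
  f(2.028326) = 0.345553
  f'(2.028326) = 12.398974
  x_2 = 2.028326 - 0.345553/12.398974 = 2.000457
Iteration 3:
  f(2.000457) = 0.005481
  f'(2.000457) = 12.006394
  x_3 = 2.000457 - 0.005481/12.006394 = 2.000000
Iteration 4:
  f(2.000000) = 0.000001
  f'(2.000000) = 12.000002
  x_4 = 2.000000 - 0.000001/12.000002 = 2.000000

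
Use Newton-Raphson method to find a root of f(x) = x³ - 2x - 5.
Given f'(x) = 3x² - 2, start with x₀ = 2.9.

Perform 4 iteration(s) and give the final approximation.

f(x) = x³ - 2x - 5
f'(x) = 3x² - 2
x₀ = 2.9

Newton-Raphson formula: x_{n+1} = x_n - f(x_n)/f'(x_n)

Iteration 1:
  f(2.900000) = 13.589000
  f'(2.900000) = 23.230000
  x_1 = 2.900000 - 13.589000/23.230000 = 2.315024
Iteration 2:
  f(2.315024) = 2.776939
  f'(2.315024) = 14.078004
  x_2 = 2.315024 - 2.776939/14.078004 = 2.117770
Iteration 3:
  f(2.117770) = 0.262551
  f'(2.117770) = 11.454848
  x_3 = 2.117770 - 0.262551/11.454848 = 2.094849
Iteration 4:
  f(2.094849) = 0.003326
  f'(2.094849) = 11.165182
  x_4 = 2.094849 - 0.003326/11.165182 = 2.094552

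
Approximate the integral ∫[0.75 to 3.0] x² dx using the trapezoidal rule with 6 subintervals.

f(x) = x²
a = 0.75, b = 3.0, n = 6
h = (b - a)/n = 0.375000

Trapezoidal rule: (h/2)[f(x₀) + 2f(x₁) + 2f(x₂) + ... + f(xₙ)]

x_0 = 0.7500, f(x_0) = 0.562500, coefficient = 1
x_1 = 1.1250, f(x_1) = 1.265625, coefficient = 2
x_2 = 1.5000, f(x_2) = 2.250000, coefficient = 2
x_3 = 1.8750, f(x_3) = 3.515625, coefficient = 2
x_4 = 2.2500, f(x_4) = 5.062500, coefficient = 2
x_5 = 2.6250, f(x_5) = 6.890625, coefficient = 2
x_6 = 3.0000, f(x_6) = 9.000000, coefficient = 1

I ≈ (0.375000/2) × 47.531250 = 8.912109
Exact value: 8.859375
Error: 0.052734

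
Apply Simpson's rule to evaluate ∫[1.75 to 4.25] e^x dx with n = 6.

f(x) = e^x
a = 1.75, b = 4.25, n = 6
h = (b - a)/n = 0.416667

Simpson's rule: (h/3)[f(x₀) + 4f(x₁) + 2f(x₂) + ... + f(xₙ)]

x_0 = 1.7500, f(x_0) = 5.754603, coefficient = 1
x_1 = 2.1667, f(x_1) = 8.729138, coefficient = 4
x_2 = 2.5833, f(x_2) = 13.241202, coefficient = 2
x_3 = 3.0000, f(x_3) = 20.085537, coefficient = 4
x_4 = 3.4167, f(x_4) = 30.467687, coefficient = 2
x_5 = 3.8333, f(x_5) = 46.216336, coefficient = 4
x_6 = 4.2500, f(x_6) = 70.105412, coefficient = 1

I ≈ (0.416667/3) × 463.401838 = 64.361366
Exact value: 64.350810
Error: 0.010557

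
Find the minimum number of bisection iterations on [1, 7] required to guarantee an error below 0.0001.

We need (b-a)/2^n ≤ 0.0001
(7 - 1)/2^n ≤ 0.0001
6/2^n ≤ 0.0001
2^n ≥ 60000
n ≥ log₂(60000) = 15.87
n ≥ 16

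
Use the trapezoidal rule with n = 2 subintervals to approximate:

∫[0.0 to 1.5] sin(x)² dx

f(x) = sin(x)²
a = 0.0, b = 1.5, n = 2
h = (b - a)/n = 0.750000

Trapezoidal rule: (h/2)[f(x₀) + 2f(x₁) + 2f(x₂) + ... + f(xₙ)]

x_0 = 0.0000, f(x_0) = 0.000000, coefficient = 1
x_1 = 0.7500, f(x_1) = 0.464631, coefficient = 2
x_2 = 1.5000, f(x_2) = 0.994996, coefficient = 1

I ≈ (0.750000/2) × 1.924259 = 0.721597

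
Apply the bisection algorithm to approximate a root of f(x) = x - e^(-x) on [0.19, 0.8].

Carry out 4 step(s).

f(x) = x - e^(-x)
Initial interval: [0.19, 0.8]

Iteration 1:
  c_1 = (0.190000 + 0.800000)/2 = 0.495000
  f(c_1) = f(0.495000) = -0.114571
  f(a) × f(c) ≥ 0, new interval: [0.495000, 0.800000]
Iteration 2:
  c_2 = (0.495000 + 0.800000)/2 = 0.647500
  f(c_2) = f(0.647500) = 0.124147
  f(a) × f(c) < 0, new interval: [0.495000, 0.647500]
Iteration 3:
  c_3 = (0.495000 + 0.647500)/2 = 0.571250
  f(c_3) = f(0.571250) = 0.006431
  f(a) × f(c) < 0, new interval: [0.495000, 0.571250]
Iteration 4:
  c_4 = (0.495000 + 0.571250)/2 = 0.533125
  f(c_4) = f(0.533125) = -0.053643
  f(a) × f(c) ≥ 0, new interval: [0.533125, 0.571250]

After 4 iteration(s), the approximation is c_4 = 0.533125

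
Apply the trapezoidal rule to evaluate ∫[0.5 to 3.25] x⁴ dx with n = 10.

f(x) = x⁴
a = 0.5, b = 3.25, n = 10
h = (b - a)/n = 0.275000

Trapezoidal rule: (h/2)[f(x₀) + 2f(x₁) + 2f(x₂) + ... + f(xₙ)]

x_0 = 0.5000, f(x_0) = 0.062500, coefficient = 1
x_1 = 0.7750, f(x_1) = 0.360750, coefficient = 2
x_2 = 1.0500, f(x_2) = 1.215506, coefficient = 2
x_3 = 1.3250, f(x_3) = 3.082219, coefficient = 2
x_4 = 1.6000, f(x_4) = 6.553600, coefficient = 2
x_5 = 1.8750, f(x_5) = 12.359619, coefficient = 2
x_6 = 2.1500, f(x_6) = 21.367506, coefficient = 2
x_7 = 2.4250, f(x_7) = 34.581750, coefficient = 2
x_8 = 2.7000, f(x_8) = 53.144100, coefficient = 2
x_9 = 2.9750, f(x_9) = 78.333563, coefficient = 2
x_10 = 3.2500, f(x_10) = 111.566406, coefficient = 1

I ≈ (0.275000/2) × 533.626135 = 73.373594
Exact value: 72.511914
Error: 0.861680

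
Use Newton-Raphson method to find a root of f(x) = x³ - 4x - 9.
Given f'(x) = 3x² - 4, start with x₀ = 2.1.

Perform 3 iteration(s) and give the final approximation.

f(x) = x³ - 4x - 9
f'(x) = 3x² - 4
x₀ = 2.1

Newton-Raphson formula: x_{n+1} = x_n - f(x_n)/f'(x_n)

Iteration 1:
  f(2.100000) = -8.139000
  f'(2.100000) = 9.230000
  x_1 = 2.100000 - (-8.139000)/9.230000 = 2.981798
Iteration 2:
  f(2.981798) = 5.584341
  f'(2.981798) = 22.673367
  x_2 = 2.981798 - 5.584341/22.673367 = 2.735503
Iteration 3:
  f(2.735503) = 0.527699
  f'(2.735503) = 18.448935
  x_3 = 2.735503 - 0.527699/18.448935 = 2.706900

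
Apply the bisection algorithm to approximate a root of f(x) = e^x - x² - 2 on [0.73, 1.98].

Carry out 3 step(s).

f(x) = e^x - x² - 2
Initial interval: [0.73, 1.98]

Iteration 1:
  c_1 = (0.730000 + 1.980000)/2 = 1.355000
  f(c_1) = f(1.355000) = 0.040736
  f(a) × f(c) < 0, new interval: [0.730000, 1.355000]
Iteration 2:
  c_2 = (0.730000 + 1.355000)/2 = 1.042500
  f(c_2) = f(1.042500) = -0.250507
  f(a) × f(c) ≥ 0, new interval: [1.042500, 1.355000]
Iteration 3:
  c_3 = (1.042500 + 1.355000)/2 = 1.198750
  f(c_3) = f(1.198750) = -0.121032
  f(a) × f(c) ≥ 0, new interval: [1.198750, 1.355000]

After 3 iteration(s), the approximation is c_3 = 1.198750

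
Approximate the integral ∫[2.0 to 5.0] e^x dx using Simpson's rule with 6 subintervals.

f(x) = e^x
a = 2.0, b = 5.0, n = 6
h = (b - a)/n = 0.500000

Simpson's rule: (h/3)[f(x₀) + 4f(x₁) + 2f(x₂) + ... + f(xₙ)]

x_0 = 2.0000, f(x_0) = 7.389056, coefficient = 1
x_1 = 2.5000, f(x_1) = 12.182494, coefficient = 4
x_2 = 3.0000, f(x_2) = 20.085537, coefficient = 2
x_3 = 3.5000, f(x_3) = 33.115452, coefficient = 4
x_4 = 4.0000, f(x_4) = 54.598150, coefficient = 2
x_5 = 4.5000, f(x_5) = 90.017131, coefficient = 4
x_6 = 5.0000, f(x_6) = 148.413159, coefficient = 1

I ≈ (0.500000/3) × 846.429898 = 141.071650
Exact value: 141.024103
Error: 0.047547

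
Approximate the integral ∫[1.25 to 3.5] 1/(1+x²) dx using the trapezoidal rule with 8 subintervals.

f(x) = 1/(1+x²)
a = 1.25, b = 3.5, n = 8
h = (b - a)/n = 0.281250

Trapezoidal rule: (h/2)[f(x₀) + 2f(x₁) + 2f(x₂) + ... + f(xₙ)]

x_0 = 1.2500, f(x_0) = 0.390244, coefficient = 1
x_1 = 1.5312, f(x_1) = 0.298978, coefficient = 2
x_2 = 1.8125, f(x_2) = 0.233364, coefficient = 2
x_3 = 2.0938, f(x_3) = 0.185743, coefficient = 2
x_4 = 2.3750, f(x_4) = 0.150588, coefficient = 2
x_5 = 2.6562, f(x_5) = 0.124136, coefficient = 2
x_6 = 2.9375, f(x_6) = 0.103854, coefficient = 2
x_7 = 3.2188, f(x_7) = 0.088025, coefficient = 2
x_8 = 3.5000, f(x_8) = 0.075472, coefficient = 1

I ≈ (0.281250/2) × 2.835093 = 0.398685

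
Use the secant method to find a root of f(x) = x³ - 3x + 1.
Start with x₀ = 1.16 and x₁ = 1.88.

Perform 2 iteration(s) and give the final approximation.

f(x) = x³ - 3x + 1
x₀ = 1.16, x₁ = 1.88

Secant formula: x_{n+1} = x_n - f(x_n)(x_n - x_{n-1})/(f(x_n) - f(x_{n-1}))

Iteration 1:
  f(1.160000) = -0.919104
  f(1.880000) = 2.004672
  x_2 = 1.880000 - 2.004672×(1.880000 - 1.160000)/(2.004672 - (-0.919104))
       = 1.386336
Iteration 2:
  f(1.880000) = 2.004672
  f(1.386336) = -0.494572
  x_3 = 1.386336 - (-0.494572)×(1.386336 - 1.880000)/(-0.494572 - 2.004672)
       = 1.484026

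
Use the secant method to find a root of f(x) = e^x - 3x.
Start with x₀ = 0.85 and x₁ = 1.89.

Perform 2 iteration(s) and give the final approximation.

f(x) = e^x - 3x
x₀ = 0.85, x₁ = 1.89

Secant formula: x_{n+1} = x_n - f(x_n)(x_n - x_{n-1})/(f(x_n) - f(x_{n-1}))

Iteration 1:
  f(0.850000) = -0.210353
  f(1.890000) = 0.949369
  x_2 = 1.890000 - 0.949369×(1.890000 - 0.850000)/(0.949369 - (-0.210353))
       = 1.038638
Iteration 2:
  f(1.890000) = 0.949369
  f(1.038638) = -0.290548
  x_3 = 1.038638 - (-0.290548)×(1.038638 - 1.890000)/(-0.290548 - 0.949369)
       = 1.238136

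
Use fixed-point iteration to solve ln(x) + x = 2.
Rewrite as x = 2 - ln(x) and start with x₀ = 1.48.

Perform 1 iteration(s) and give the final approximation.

Equation: ln(x) + x = 2
Fixed-point form: x = 2 - ln(x)
x₀ = 1.48

x_1 = g(1.480000) = 1.607958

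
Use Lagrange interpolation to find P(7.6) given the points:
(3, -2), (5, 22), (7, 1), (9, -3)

Lagrange interpolation formula:
P(x) = Σ yᵢ × Lᵢ(x)
where Lᵢ(x) = Π_{j≠i} (x - xⱼ)/(xᵢ - xⱼ)

L_0(7.6) = (7.6 - 5)/(3 - 5) × (7.6 - 7)/(3 - 7) × (7.6 - 9)/(3 - 9) = 0.045500
L_1(7.6) = (7.6 - 3)/(5 - 3) × (7.6 - 7)/(5 - 7) × (7.6 - 9)/(5 - 9) = -0.241500
L_2(7.6) = (7.6 - 3)/(7 - 3) × (7.6 - 5)/(7 - 5) × (7.6 - 9)/(7 - 9) = 1.046500
L_3(7.6) = (7.6 - 3)/(9 - 3) × (7.6 - 5)/(9 - 5) × (7.6 - 7)/(9 - 7) = 0.149500

P(7.6) = (-2)×L_0(7.6) + 22×L_1(7.6) + 1×L_2(7.6) + (-3)×L_3(7.6)
P(7.6) = -4.806000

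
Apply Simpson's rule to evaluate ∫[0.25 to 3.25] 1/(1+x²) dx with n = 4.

f(x) = 1/(1+x²)
a = 0.25, b = 3.25, n = 4
h = (b - a)/n = 0.750000

Simpson's rule: (h/3)[f(x₀) + 4f(x₁) + 2f(x₂) + ... + f(xₙ)]

x_0 = 0.2500, f(x_0) = 0.941176, coefficient = 1
x_1 = 1.0000, f(x_1) = 0.500000, coefficient = 4
x_2 = 1.7500, f(x_2) = 0.246154, coefficient = 2
x_3 = 2.5000, f(x_3) = 0.137931, coefficient = 4
x_4 = 3.2500, f(x_4) = 0.086486, coefficient = 1

I ≈ (0.750000/3) × 4.071695 = 1.017924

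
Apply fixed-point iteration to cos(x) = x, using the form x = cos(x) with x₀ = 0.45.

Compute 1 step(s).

Equation: cos(x) = x
Fixed-point form: x = cos(x)
x₀ = 0.45

x_1 = g(0.450000) = 0.900447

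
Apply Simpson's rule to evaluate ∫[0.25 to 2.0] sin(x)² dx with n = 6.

f(x) = sin(x)²
a = 0.25, b = 2.0, n = 6
h = (b - a)/n = 0.291667

Simpson's rule: (h/3)[f(x₀) + 4f(x₁) + 2f(x₂) + ... + f(xₙ)]

x_0 = 0.2500, f(x_0) = 0.061209, coefficient = 1
x_1 = 0.5417, f(x_1) = 0.265807, coefficient = 4
x_2 = 0.8333, f(x_2) = 0.547862, coefficient = 2
x_3 = 1.1250, f(x_3) = 0.814087, coefficient = 4
x_4 = 1.4167, f(x_4) = 0.976432, coefficient = 2
x_5 = 1.7083, f(x_5) = 0.981203, coefficient = 4
x_6 = 2.0000, f(x_6) = 0.826822, coefficient = 1

I ≈ (0.291667/3) × 12.181003 = 1.184264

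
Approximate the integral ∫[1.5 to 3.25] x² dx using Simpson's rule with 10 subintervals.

f(x) = x²
a = 1.5, b = 3.25, n = 10
h = (b - a)/n = 0.175000

Simpson's rule: (h/3)[f(x₀) + 4f(x₁) + 2f(x₂) + ... + f(xₙ)]

x_0 = 1.5000, f(x_0) = 2.250000, coefficient = 1
x_1 = 1.6750, f(x_1) = 2.805625, coefficient = 4
x_2 = 1.8500, f(x_2) = 3.422500, coefficient = 2
x_3 = 2.0250, f(x_3) = 4.100625, coefficient = 4
x_4 = 2.2000, f(x_4) = 4.840000, coefficient = 2
x_5 = 2.3750, f(x_5) = 5.640625, coefficient = 4
x_6 = 2.5500, f(x_6) = 6.502500, coefficient = 2
x_7 = 2.7250, f(x_7) = 7.425625, coefficient = 4
x_8 = 2.9000, f(x_8) = 8.410000, coefficient = 2
x_9 = 3.0750, f(x_9) = 9.455625, coefficient = 4
x_10 = 3.2500, f(x_10) = 10.562500, coefficient = 1

I ≈ (0.175000/3) × 176.875000 = 10.317708
Exact value: 10.317708
Error: 0.000000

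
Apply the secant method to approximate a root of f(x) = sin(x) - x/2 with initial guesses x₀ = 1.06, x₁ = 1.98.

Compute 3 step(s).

f(x) = sin(x) - x/2
x₀ = 1.06, x₁ = 1.98

Secant formula: x_{n+1} = x_n - f(x_n)(x_n - x_{n-1})/(f(x_n) - f(x_{n-1}))

Iteration 1:
  f(1.060000) = 0.342355
  f(1.980000) = -0.072562
  x_2 = 1.980000 - (-0.072562)×(1.980000 - 1.060000)/(-0.072562 - 0.342355)
       = 1.819108
Iteration 2:
  f(1.980000) = -0.072562
  f(1.819108) = 0.059775
  x_3 = 1.819108 - 0.059775×(1.819108 - 1.980000)/(0.059775 - (-0.072562))
       = 1.891781
Iteration 3:
  f(1.819108) = 0.059775
  f(1.891781) = 0.003035
  x_4 = 1.891781 - 0.003035×(1.891781 - 1.819108)/(0.003035 - 0.059775)
       = 1.895668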